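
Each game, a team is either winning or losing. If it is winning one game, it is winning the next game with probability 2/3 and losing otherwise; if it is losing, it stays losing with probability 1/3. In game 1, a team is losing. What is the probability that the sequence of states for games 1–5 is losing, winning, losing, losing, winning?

Game 1 is given. For each transition, use the conditional probability from the current state:
P(winning | losing) = 2/3; P(losing | winning) = 1/3; P(losing | losing) = 1/3; P(winning | losing) = 2/3.
P = 2/3 × 1/3 × 1/3 × 2/3 = 4/81.

4/81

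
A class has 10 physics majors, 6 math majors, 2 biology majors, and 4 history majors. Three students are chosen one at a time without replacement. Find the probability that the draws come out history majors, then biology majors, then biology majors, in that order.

1/1155

Multiply the probability of each draw given the previous ones:
P = 4/22 × 2/21 × 1/20 = 8/9240 = 1/1155.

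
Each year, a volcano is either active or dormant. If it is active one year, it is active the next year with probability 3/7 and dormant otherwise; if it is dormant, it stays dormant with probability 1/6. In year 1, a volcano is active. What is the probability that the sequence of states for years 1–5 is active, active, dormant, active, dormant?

40/343

Year 1 is given. For each transition, use the conditional probability from the current state:
P(active | active) = 3/7; P(dormant | active) = 4/7; P(active | dormant) = 5/6; P(dormant | active) = 4/7.
P = 3/7 × 4/7 × 5/6 × 4/7 = 240/2058 = 40/343.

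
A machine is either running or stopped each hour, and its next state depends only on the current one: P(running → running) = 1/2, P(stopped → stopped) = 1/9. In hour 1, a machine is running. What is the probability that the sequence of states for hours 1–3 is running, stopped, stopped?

Hour 1 is given. For each transition, use the conditional probability from the current state:
P(stopped | running) = 1/2; P(stopped | stopped) = 1/9.
P = 1/2 × 1/9 = 1/18.

1/18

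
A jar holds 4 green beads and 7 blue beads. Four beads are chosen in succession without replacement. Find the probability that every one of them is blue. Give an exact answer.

P = 7/11 × 6/10 × 5/9 × 4/8 = 840/7920 = 7/66.

7/66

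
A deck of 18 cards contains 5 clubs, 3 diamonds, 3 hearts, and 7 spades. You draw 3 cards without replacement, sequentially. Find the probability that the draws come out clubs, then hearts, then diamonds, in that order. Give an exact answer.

Chain rule:
P = 5/18 × 3/17 × 3/16 = 45/4896 = 5/544.

5/544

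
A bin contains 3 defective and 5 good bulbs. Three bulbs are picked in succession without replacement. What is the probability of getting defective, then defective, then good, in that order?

5/56

Chain rule:
P = 3/8 × 2/7 × 5/6 = 30/336 = 5/56.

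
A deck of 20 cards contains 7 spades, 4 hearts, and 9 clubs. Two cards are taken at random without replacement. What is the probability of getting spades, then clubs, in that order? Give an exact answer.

63/380

Each draw changes the counts, so multiply the conditional probabilities along the sequence:
P = 7/20 × 9/19 = 63/380.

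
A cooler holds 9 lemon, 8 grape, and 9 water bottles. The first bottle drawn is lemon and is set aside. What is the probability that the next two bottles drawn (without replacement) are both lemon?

7/75

After the first draw, 8 of the remaining 25 bottles are lemon.
P = 8/25 × 7/24 = 56/600 = 7/75.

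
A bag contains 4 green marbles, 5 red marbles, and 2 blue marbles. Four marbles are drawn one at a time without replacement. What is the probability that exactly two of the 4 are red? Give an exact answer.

One ordering (red drawn first) has probability 5/11 × 4/10 × 6/9 × 5/8 = 600/7920 = 5/66.
There are C(4,2) = 6 such orderings, each equally likely, so P = 6 × 5/66 = 5/11.

5/11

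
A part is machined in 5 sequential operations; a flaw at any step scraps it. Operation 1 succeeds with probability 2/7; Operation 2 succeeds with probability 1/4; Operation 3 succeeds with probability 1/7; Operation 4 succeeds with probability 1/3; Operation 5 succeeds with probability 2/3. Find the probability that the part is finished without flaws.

1/441

The events are sequential, so multiply the conditional probabilities:
P = 2/7 × 1/4 × 1/7 × 1/3 × 2/3 = 4/1764 = 1/441.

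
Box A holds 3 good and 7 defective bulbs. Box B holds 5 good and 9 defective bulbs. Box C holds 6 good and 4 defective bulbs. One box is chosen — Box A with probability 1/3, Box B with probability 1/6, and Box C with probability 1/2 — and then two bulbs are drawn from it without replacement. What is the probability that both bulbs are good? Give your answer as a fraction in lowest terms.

From Box A: P(both good) = (3/10)(2/9) = 1/15.
From Box B: P(both good) = (5/14)(4/13) = 10/91.
From Box C: P(both good) = (6/10)(5/9) = 1/3.
Total probability = (1/3)(1/15) + (1/6)(10/91) + (1/2)(1/3) = 1697/8190.

1697/8190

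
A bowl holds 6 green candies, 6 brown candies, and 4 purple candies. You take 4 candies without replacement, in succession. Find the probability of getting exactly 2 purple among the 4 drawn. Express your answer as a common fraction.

One ordering (purple drawn first) has probability 4/16 × 3/15 × 12/14 × 11/13 = 1584/43680 = 33/910.
There are C(4,2) = 6 such orderings, each equally likely, so P = 6 × 33/910 = 99/455.

99/455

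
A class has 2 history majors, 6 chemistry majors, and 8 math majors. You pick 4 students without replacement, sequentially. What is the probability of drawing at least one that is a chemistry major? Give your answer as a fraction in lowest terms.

23/26

P(no chemistry majors) = 10/16 × 9/15 × 8/14 × 7/13 = 5040/43680 = 3/26.
P(at least one) = 1 − 3/26 = 23/26.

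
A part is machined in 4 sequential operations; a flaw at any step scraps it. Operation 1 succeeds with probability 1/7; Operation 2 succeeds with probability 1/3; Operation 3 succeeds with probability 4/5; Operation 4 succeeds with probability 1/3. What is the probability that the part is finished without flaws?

4/315

Multiplying along the chain,
P = 1/7 × 1/3 × 4/5 × 1/3 = 4/315.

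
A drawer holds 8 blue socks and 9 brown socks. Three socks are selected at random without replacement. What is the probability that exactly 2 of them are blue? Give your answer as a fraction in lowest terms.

63/170

One ordering (blue drawn first) has probability 8/17 × 7/16 × 9/15 = 504/4080 = 21/170.
There are C(3,2) = 3 such orderings, each equally likely, so P = 3 × 21/170 = 63/170.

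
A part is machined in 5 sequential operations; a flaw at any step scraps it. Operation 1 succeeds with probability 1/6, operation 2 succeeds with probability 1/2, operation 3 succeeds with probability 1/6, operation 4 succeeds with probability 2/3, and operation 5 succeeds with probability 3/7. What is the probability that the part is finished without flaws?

Each stage is reached only if all earlier stages succeed, so
P = 1/6 × 1/2 × 1/6 × 2/3 × 3/7 = 6/1512 = 1/252.

1/252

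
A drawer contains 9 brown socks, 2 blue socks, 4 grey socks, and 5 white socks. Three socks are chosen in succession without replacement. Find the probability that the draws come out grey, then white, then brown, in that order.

1/38

Multiply the probability of each draw given the previous ones:
P = 4/20 × 5/19 × 9/18 = 180/6840 = 1/38.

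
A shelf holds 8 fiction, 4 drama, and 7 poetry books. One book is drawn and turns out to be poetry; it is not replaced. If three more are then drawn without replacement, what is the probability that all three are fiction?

7/102

After the first draw, 8 of the remaining 18 books are fiction.
P = 8/18 × 7/17 × 6/16 = 336/4896 = 7/102.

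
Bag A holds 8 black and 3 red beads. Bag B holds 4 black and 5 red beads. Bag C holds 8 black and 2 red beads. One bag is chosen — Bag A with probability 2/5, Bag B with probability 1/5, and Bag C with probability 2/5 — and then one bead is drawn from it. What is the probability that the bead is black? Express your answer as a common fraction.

From Bag A: P(black) = 8/11.
From Bag B: P(black) = 4/9.
From Bag C: P(black) = 8/10.
Total probability = (2/5)(8/11) + (1/5)(4/9) + (2/5)(8/10) = 1732/2475.

1732/2475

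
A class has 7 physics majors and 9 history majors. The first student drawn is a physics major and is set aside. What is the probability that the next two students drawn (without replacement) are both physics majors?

1/7

After the first draw, 6 of the remaining 15 students are physics majors.
P = 6/15 × 5/14 = 30/210 = 1/7.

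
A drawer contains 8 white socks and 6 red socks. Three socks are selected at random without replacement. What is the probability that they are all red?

5/91

P(all red) = 6/14 × 5/13 × 4/12 = 120/2184 = 5/91.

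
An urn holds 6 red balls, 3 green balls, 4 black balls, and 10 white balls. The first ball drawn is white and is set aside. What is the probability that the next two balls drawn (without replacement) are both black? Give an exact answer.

2/77

With the first ball removed, 4 black remain out of 22.
P = 4/22 × 3/21 = 12/462 = 2/77.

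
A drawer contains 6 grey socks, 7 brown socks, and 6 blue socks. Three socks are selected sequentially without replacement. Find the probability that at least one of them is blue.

683/969

P(no blue) = 13/19 × 12/18 × 11/17 = 1716/5814 = 286/969.
P(at least one) = 1 − 286/969 = 683/969.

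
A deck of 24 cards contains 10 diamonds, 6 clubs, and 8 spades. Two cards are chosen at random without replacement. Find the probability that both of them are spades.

P = 8/24 × 7/23 = 56/552 = 7/69.

7/69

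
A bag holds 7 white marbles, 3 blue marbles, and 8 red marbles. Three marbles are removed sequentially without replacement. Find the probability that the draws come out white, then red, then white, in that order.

Multiply the probability of each draw given the previous ones:
P = 7/18 × 8/17 × 6/16 = 336/4896 = 7/102.

7/102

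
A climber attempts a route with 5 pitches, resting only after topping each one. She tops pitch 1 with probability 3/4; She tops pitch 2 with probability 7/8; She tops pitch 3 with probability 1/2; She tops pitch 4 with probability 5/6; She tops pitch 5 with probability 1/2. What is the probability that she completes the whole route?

35/256

Each stage is reached only if all earlier stages succeed, so
P = 3/4 × 7/8 × 1/2 × 5/6 × 1/2 = 105/768 = 35/256.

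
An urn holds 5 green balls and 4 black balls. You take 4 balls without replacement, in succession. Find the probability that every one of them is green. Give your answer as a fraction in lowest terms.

5/126

P(every draw is green) = 5/9 × 4/8 × 3/7 × 2/6 = 120/3024 = 5/126.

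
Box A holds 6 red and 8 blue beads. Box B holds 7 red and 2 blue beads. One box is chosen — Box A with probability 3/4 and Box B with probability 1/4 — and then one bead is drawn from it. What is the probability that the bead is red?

From Box A: P(red) = 6/14.
From Box B: P(red) = 7/9.
Total probability = (3/4)(6/14) + (1/4)(7/9) = 65/126.

65/126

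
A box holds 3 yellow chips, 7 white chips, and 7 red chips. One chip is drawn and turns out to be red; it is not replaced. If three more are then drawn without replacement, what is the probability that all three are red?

1/28

With the first chip removed, 6 red remain out of 16.
P = 6/16 × 5/15 × 4/14 = 120/3360 = 1/28.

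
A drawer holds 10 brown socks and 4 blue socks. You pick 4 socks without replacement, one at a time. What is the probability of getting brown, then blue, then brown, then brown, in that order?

Each draw changes the counts, so multiply the conditional probabilities along the sequence:
P = 10/14 × 4/13 × 9/12 × 8/11 = 2880/24024 = 120/1001.

120/1001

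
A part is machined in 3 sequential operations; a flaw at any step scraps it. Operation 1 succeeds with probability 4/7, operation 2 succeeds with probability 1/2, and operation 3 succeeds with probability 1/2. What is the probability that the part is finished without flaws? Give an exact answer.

Each stage is reached only if all earlier stages succeed, so
P = 4/7 × 1/2 × 1/2 = 4/28 = 1/7.

1/7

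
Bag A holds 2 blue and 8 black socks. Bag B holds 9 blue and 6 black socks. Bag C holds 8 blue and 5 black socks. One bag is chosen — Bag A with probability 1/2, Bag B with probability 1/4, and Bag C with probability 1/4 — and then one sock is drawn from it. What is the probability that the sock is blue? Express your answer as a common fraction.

21/52

From Bag A: P(blue) = 2/10.
From Bag B: P(blue) = 9/15.
From Bag C: P(blue) = 8/13.
Total probability = (1/2)(2/10) + (1/4)(9/15) + (1/4)(8/13) = 21/52.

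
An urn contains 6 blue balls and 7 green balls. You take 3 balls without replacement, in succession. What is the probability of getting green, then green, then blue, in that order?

21/143

Multiply the probability of each draw given the previous ones:
P = 7/13 × 6/12 × 6/11 = 252/1716 = 21/143.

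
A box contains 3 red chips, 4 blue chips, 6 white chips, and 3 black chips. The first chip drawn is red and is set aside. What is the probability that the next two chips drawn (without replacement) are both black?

With the first chip removed, 3 black remain out of 15.
P = 3/15 × 2/14 = 6/210 = 1/35.

1/35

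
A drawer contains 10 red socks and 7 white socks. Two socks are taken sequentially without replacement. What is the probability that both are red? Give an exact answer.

45/136

P = 10/17 × 9/16 = 90/272 = 45/136.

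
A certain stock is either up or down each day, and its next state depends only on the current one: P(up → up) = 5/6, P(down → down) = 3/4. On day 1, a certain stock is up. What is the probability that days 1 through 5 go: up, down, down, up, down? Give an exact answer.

1/192

Day 1 is given. For each transition, use the conditional probability from the current state:
P(down | up) = 1/6; P(down | down) = 3/4; P(up | down) = 1/4; P(down | up) = 1/6.
P = 1/6 × 3/4 × 1/4 × 1/6 = 3/576 = 1/192.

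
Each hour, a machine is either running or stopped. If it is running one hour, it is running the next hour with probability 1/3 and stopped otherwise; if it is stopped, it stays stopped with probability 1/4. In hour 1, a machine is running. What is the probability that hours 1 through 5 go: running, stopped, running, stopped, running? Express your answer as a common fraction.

Hour 1 is given. For each transition, use the conditional probability from the current state:
P(stopped | running) = 2/3; P(running | stopped) = 3/4; P(stopped | running) = 2/3; P(running | stopped) = 3/4.
P = 2/3 × 3/4 × 2/3 × 3/4 = 36/144 = 1/4.

1/4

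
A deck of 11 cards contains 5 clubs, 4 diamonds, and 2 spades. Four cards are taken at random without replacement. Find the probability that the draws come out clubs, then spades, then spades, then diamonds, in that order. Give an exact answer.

1/198

Multiply the probability of each draw given the previous ones:
P = 5/11 × 2/10 × 1/9 × 4/8 = 40/7920 = 1/198.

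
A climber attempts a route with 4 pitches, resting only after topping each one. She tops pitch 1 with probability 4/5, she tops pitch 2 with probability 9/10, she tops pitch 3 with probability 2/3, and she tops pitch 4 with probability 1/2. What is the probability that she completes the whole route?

6/25

Multiplying along the chain,
P = 4/5 × 9/10 × 2/3 × 1/2 = 72/300 = 6/25.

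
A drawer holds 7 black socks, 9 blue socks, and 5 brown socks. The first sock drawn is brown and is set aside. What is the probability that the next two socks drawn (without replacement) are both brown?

With the first sock removed, 4 brown remain out of 20.
P = 4/20 × 3/19 = 12/380 = 3/95.

3/95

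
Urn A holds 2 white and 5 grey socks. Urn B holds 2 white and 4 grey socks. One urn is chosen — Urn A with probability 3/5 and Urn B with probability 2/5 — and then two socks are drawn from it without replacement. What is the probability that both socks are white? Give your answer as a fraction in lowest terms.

From Urn A: P(both white) = (2/7)(1/6) = 1/21.
From Urn B: P(both white) = (2/6)(1/5) = 1/15.
Total probability = (3/5)(1/21) + (2/5)(1/15) = 29/525.

29/525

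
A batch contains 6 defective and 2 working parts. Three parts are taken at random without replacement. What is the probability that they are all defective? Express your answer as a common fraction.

P(all defective) = 6/8 × 5/7 × 4/6 = 120/336 = 5/14.

5/14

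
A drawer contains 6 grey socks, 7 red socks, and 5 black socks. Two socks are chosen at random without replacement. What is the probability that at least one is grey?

29/51

P(no grey) = 12/18 × 11/17 = 132/306 = 22/51.
P(at least one) = 1 − 22/51 = 29/51.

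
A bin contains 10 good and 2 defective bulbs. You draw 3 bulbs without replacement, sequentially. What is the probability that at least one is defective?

5/11

P(no defective) = 10/12 × 9/11 × 8/10 = 720/1320 = 6/11.
P(at least one) = 1 − 6/11 = 5/11.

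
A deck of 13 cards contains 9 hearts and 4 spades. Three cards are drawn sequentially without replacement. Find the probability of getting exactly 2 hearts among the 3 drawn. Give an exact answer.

One ordering (hearts drawn first) has probability 9/13 × 8/12 × 4/11 = 288/1716 = 24/143.
There are C(3,2) = 3 such orderings, each equally likely, so P = 3 × 24/143 = 72/143.

72/143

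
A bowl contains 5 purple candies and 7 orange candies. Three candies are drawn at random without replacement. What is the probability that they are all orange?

P(every draw is orange) = 7/12 × 6/11 × 5/10 = 210/1320 = 7/44.

7/44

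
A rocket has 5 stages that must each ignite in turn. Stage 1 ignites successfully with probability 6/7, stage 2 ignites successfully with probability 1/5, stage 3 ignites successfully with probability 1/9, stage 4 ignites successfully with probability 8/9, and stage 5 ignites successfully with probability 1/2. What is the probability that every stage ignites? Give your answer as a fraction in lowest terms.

The events are sequential, so multiply the conditional probabilities:
P = 6/7 × 1/5 × 1/9 × 8/9 × 1/2 = 48/5670 = 8/945.

8/945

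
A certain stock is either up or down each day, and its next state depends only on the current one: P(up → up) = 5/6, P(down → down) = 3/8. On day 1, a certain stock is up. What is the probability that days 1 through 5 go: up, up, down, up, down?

25/1728

Day 1 is given. For each transition, use the conditional probability from the current state:
P(up | up) = 5/6; P(down | up) = 1/6; P(up | down) = 5/8; P(down | up) = 1/6.
P = 5/6 × 1/6 × 5/8 × 1/6 = 25/1728.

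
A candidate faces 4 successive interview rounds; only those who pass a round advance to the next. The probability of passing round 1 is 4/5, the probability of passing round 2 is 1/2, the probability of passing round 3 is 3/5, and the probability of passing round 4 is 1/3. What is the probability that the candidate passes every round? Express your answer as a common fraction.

The events are sequential, so multiply the conditional probabilities:
P = 4/5 × 1/2 × 3/5 × 1/3 = 12/150 = 2/25.

2/25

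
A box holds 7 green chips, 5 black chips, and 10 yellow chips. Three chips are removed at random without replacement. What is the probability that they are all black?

1/154

P(every draw is black) = 5/22 × 4/21 × 3/20 = 60/9240 = 1/154.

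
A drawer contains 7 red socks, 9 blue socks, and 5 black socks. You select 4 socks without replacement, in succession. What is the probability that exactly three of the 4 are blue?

16/95

One ordering (blue drawn first) has probability 9/21 × 8/20 × 7/19 × 12/18 = 6048/143640 = 4/95.
There are C(4,3) = 4 such orderings, each equally likely, so P = 4 × 4/95 = 16/95.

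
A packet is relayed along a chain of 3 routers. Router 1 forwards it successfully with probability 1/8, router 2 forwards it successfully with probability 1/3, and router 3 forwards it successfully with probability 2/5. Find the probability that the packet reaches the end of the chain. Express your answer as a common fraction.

Multiplying along the chain,
P = 1/8 × 1/3 × 2/5 = 2/120 = 1/60.

1/60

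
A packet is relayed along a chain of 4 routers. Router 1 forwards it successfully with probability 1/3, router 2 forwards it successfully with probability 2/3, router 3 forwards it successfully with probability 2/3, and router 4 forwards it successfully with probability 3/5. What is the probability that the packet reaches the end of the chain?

The events are sequential, so multiply the conditional probabilities:
P = 1/3 × 2/3 × 2/3 × 3/5 = 12/135 = 4/45.

4/45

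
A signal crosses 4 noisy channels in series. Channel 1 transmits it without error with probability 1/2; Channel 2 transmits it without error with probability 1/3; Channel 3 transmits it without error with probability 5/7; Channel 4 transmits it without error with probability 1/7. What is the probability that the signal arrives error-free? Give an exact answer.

The events are sequential, so multiply the conditional probabilities:
P = 1/2 × 1/3 × 5/7 × 1/7 = 5/294.

5/294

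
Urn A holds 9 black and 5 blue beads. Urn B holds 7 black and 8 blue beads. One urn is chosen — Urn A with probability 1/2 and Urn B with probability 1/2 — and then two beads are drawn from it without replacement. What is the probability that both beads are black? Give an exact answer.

271/910

From Urn A: P(both black) = (9/14)(8/13) = 36/91.
From Urn B: P(both black) = (7/15)(6/14) = 1/5.
Total probability = (1/2)(36/91) + (1/2)(1/5) = 271/910.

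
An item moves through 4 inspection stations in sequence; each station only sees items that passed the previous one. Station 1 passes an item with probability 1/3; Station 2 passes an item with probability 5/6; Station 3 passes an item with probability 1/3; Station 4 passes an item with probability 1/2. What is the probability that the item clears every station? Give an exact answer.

5/108

The events are sequential, so multiply the conditional probabilities:
P = 1/3 × 5/6 × 1/3 × 1/2 = 5/108.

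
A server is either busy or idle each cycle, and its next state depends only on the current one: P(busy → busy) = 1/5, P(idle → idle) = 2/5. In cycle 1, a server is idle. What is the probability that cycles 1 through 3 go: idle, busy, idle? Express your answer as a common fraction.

Cycle 1 is given. For each transition, use the conditional probability from the current state:
P(busy | idle) = 3/5; P(idle | busy) = 4/5.
P = 3/5 × 4/5 = 12/25.

12/25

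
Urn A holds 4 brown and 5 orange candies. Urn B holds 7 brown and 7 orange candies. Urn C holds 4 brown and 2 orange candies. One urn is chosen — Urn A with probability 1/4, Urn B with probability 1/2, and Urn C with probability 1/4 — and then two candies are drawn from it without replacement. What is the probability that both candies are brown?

From Urn A: P(both brown) = (4/9)(3/8) = 1/6.
From Urn B: P(both brown) = (7/14)(6/13) = 3/13.
From Urn C: P(both brown) = (4/6)(3/5) = 2/5.
Total probability = (1/4)(1/6) + (1/2)(3/13) + (1/4)(2/5) = 401/1560.

401/1560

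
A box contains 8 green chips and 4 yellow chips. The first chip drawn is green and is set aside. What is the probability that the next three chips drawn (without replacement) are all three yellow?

With the first chip removed, 4 yellow remain out of 11.
P = 4/11 × 3/10 × 2/9 = 24/990 = 4/165.

4/165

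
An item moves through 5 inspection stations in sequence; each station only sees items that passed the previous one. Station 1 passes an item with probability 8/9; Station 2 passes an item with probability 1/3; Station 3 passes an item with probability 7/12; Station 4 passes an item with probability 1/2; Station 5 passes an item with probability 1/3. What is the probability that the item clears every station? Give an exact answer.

7/243

The events are sequential, so multiply the conditional probabilities:
P = 8/9 × 1/3 × 7/12 × 1/2 × 1/3 = 56/1944 = 7/243.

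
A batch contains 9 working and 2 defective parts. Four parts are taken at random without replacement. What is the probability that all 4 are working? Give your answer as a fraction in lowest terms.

21/55

P(every draw is working) = 9/11 × 8/10 × 7/9 × 6/8 = 3024/7920 = 21/55.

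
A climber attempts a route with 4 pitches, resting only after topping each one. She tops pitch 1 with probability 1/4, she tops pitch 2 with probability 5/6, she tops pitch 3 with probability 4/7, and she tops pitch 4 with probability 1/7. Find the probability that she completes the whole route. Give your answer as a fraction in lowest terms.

5/294

Multiplying along the chain,
P = 1/4 × 5/6 × 4/7 × 1/7 = 20/1176 = 5/294.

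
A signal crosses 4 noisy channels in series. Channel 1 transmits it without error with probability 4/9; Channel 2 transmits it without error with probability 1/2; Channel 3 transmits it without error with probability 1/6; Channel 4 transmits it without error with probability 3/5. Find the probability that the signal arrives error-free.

The events are sequential, so multiply the conditional probabilities:
P = 4/9 × 1/2 × 1/6 × 3/5 = 12/540 = 1/45.

1/45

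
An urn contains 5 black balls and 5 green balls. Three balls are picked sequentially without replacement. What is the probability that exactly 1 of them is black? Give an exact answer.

One ordering (black drawn first) has probability 5/10 × 5/9 × 4/8 = 100/720 = 5/36.
There are C(3,1) = 3 such orderings, each equally likely, so P = 3 × 5/36 = 5/12.

5/12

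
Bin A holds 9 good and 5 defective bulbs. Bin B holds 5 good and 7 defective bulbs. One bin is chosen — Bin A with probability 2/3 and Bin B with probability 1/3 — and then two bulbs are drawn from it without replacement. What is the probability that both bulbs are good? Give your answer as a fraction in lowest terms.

From Bin A: P(both good) = (9/14)(8/13) = 36/91.
From Bin B: P(both good) = (5/12)(4/11) = 5/33.
Total probability = (2/3)(36/91) + (1/3)(5/33) = 2831/9009.

2831/9009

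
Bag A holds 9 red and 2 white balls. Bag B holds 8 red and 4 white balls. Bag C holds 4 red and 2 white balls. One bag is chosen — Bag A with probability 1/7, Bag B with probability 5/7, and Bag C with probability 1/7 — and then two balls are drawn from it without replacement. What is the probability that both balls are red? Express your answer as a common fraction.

524/1155

From Bag A: P(both red) = (9/11)(8/10) = 36/55.
From Bag B: P(both red) = (8/12)(7/11) = 14/33.
From Bag C: P(both red) = (4/6)(3/5) = 2/5.
Total probability = (1/7)(36/55) + (5/7)(14/33) + (1/7)(2/5) = 524/1155.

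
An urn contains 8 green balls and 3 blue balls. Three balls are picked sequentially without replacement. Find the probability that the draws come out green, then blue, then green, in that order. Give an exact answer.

Chain rule:
P = 8/11 × 3/10 × 7/9 = 168/990 = 28/165.

28/165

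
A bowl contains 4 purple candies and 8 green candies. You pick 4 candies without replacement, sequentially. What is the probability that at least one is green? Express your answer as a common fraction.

P(no green) = 4/12 × 3/11 × 2/10 × 1/9 = 24/11880 = 1/495.
P(at least one) = 1 − 1/495 = 494/495.

494/495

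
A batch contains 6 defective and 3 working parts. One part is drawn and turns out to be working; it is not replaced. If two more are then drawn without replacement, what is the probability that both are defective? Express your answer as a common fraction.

With the first part removed, 6 defective remain out of 8.
P = 6/8 × 5/7 = 30/56 = 15/28.

15/28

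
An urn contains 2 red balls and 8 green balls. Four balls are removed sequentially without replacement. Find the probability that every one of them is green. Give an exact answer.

1/3

P = 8/10 × 7/9 × 6/8 × 5/7 = 1680/5040 = 1/3.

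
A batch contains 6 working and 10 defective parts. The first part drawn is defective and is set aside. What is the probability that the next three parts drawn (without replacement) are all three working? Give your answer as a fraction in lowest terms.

4/91

After the first draw, 6 of the remaining 15 parts are working.
P = 6/15 × 5/14 × 4/13 = 120/2730 = 4/91.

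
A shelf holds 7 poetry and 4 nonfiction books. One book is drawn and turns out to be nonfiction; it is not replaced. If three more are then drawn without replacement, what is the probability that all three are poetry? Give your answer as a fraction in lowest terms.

After the first draw, 7 of the remaining 10 books are poetry.
P = 7/10 × 6/9 × 5/8 = 210/720 = 7/24.

7/24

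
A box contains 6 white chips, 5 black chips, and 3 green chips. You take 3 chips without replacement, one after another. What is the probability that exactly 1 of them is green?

165/364

One ordering (green drawn first) has probability 3/14 × 11/13 × 10/12 = 330/2184 = 55/364.
There are C(3,1) = 3 such orderings, each equally likely, so P = 3 × 55/364 = 165/364.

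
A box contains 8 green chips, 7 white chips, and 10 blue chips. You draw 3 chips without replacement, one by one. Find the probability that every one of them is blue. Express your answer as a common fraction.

P(every draw is blue) = 10/25 × 9/24 × 8/23 = 720/13800 = 6/115.

6/115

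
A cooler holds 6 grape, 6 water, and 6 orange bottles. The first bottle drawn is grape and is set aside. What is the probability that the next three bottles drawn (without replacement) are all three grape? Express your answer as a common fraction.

1/68

With the first bottle removed, 5 grape remain out of 17.
P = 5/17 × 4/16 × 3/15 = 60/4080 = 1/68.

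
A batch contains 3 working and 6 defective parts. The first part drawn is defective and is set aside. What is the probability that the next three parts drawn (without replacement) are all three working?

With the first part removed, 3 working remain out of 8.
P = 3/8 × 2/7 × 1/6 = 6/336 = 1/56.

1/56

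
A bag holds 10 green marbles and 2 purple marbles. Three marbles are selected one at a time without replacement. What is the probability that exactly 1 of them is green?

1/22

One ordering (green drawn first) has probability 10/12 × 2/11 × 1/10 = 20/1320 = 1/66.
There are C(3,1) = 3 such orderings, each equally likely, so P = 3 × 1/66 = 1/22.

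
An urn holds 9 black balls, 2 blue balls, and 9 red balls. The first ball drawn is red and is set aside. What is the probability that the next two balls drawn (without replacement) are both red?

With the first ball removed, 8 red remain out of 19.
P = 8/19 × 7/18 = 56/342 = 28/171.

28/171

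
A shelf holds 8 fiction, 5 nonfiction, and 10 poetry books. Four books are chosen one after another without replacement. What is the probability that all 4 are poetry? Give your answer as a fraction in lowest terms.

P(all poetry) = 10/23 × 9/22 × 8/21 × 7/20 = 5040/212520 = 6/253.

6/253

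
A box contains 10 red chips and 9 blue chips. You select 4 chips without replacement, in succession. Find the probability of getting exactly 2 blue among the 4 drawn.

One ordering (blue drawn first) has probability 9/19 × 8/18 × 10/17 × 9/16 = 6480/93024 = 45/646.
There are C(4,2) = 6 such orderings, each equally likely, so P = 6 × 45/646 = 135/323.

135/323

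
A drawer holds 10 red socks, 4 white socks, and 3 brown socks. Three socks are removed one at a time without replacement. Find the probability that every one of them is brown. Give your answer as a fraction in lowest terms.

P(all brown) = 3/17 × 2/16 × 1/15 = 6/4080 = 1/680.

1/680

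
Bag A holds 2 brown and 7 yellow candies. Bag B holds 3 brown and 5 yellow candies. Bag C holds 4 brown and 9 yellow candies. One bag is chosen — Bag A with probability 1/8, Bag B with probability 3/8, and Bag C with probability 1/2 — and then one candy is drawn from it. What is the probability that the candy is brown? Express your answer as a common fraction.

2413/7488

From Bag A: P(brown) = 2/9.
From Bag B: P(brown) = 3/8.
From Bag C: P(brown) = 4/13.
Total probability = (1/8)(2/9) + (3/8)(3/8) + (1/2)(4/13) = 2413/7488.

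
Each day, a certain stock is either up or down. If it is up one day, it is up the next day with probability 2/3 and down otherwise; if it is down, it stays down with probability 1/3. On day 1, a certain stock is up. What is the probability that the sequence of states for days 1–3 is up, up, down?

2/9

Day 1 is given. For each transition, use the conditional probability from the current state:
P(up | up) = 2/3; P(down | up) = 1/3.
P = 2/3 × 1/3 = 2/9.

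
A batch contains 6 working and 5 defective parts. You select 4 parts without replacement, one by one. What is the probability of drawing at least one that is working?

65/66

P(no working) = 5/11 × 4/10 × 3/9 × 2/8 = 120/7920 = 1/66.
P(at least one) = 1 − 1/66 = 65/66.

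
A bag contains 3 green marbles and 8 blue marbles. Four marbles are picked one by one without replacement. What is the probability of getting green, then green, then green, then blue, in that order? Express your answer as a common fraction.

Each draw changes the counts, so multiply the conditional probabilities along the sequence:
P = 3/11 × 2/10 × 1/9 × 8/8 = 48/7920 = 1/165.

1/165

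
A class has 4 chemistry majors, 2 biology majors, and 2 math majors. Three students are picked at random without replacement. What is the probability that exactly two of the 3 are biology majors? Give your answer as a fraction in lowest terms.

3/28

One ordering (biology majors drawn first) has probability 2/8 × 1/7 × 6/6 = 12/336 = 1/28.
There are C(3,2) = 3 such orderings, each equally likely, so P = 3 × 1/28 = 3/28.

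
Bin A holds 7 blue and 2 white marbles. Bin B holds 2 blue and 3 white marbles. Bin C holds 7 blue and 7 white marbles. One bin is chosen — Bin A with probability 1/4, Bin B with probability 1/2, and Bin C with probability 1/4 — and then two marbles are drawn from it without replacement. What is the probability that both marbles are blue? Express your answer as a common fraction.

791/3120

From Bin A: P(both blue) = (7/9)(6/8) = 7/12.
From Bin B: P(both blue) = (2/5)(1/4) = 1/10.
From Bin C: P(both blue) = (7/14)(6/13) = 3/13.
Total probability = (1/4)(7/12) + (1/2)(1/10) + (1/4)(3/13) = 791/3120.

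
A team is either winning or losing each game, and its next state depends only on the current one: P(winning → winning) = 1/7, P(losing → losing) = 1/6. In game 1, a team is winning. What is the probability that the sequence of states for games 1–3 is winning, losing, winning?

5/7

Game 1 is given. For each transition, use the conditional probability from the current state:
P(losing | winning) = 6/7; P(winning | losing) = 5/6.
P = 6/7 × 5/6 = 30/42 = 5/7.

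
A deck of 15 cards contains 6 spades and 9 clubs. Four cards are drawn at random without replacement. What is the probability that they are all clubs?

P = 9/15 × 8/14 × 7/13 × 6/12 = 3024/32760 = 6/65.

6/65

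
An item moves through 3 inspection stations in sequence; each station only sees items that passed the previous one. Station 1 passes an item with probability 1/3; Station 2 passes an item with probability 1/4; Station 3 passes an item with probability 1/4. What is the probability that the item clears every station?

1/48

Multiplying along the chain,
P = 1/3 × 1/4 × 1/4 = 1/48.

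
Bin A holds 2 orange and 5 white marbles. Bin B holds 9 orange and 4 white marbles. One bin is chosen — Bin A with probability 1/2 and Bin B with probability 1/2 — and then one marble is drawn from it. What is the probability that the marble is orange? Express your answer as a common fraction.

From Bin A: P(orange) = 2/7.
From Bin B: P(orange) = 9/13.
Total probability = (1/2)(2/7) + (1/2)(9/13) = 89/182.

89/182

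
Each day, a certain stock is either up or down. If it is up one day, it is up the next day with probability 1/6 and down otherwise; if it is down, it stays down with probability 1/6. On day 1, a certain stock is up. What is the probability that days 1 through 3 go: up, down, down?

Day 1 is given. For each transition, use the conditional probability from the current state:
P(down | up) = 5/6; P(down | down) = 1/6.
P = 5/6 × 1/6 = 5/36.

5/36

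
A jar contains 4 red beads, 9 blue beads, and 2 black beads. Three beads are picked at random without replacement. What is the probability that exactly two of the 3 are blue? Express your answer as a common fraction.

216/455

One ordering (blue drawn first) has probability 9/15 × 8/14 × 6/13 = 432/2730 = 72/455.
There are C(3,2) = 3 such orderings, each equally likely, so P = 3 × 72/455 = 216/455.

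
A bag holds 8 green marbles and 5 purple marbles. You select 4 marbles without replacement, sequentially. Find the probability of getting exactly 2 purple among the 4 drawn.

56/143

One ordering (purple drawn first) has probability 5/13 × 4/12 × 8/11 × 7/10 = 1120/17160 = 28/429.
There are C(4,2) = 6 such orderings, each equally likely, so P = 6 × 28/429 = 56/143.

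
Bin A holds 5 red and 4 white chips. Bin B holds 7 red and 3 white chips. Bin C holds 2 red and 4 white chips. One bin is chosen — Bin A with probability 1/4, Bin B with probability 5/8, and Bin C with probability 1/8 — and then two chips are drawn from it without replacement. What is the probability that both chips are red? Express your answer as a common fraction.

From Bin A: P(both red) = (5/9)(4/8) = 5/18.
From Bin B: P(both red) = (7/10)(6/9) = 7/15.
From Bin C: P(both red) = (2/6)(1/5) = 1/15.
Total probability = (1/4)(5/18) + (5/8)(7/15) + (1/8)(1/15) = 133/360.

133/360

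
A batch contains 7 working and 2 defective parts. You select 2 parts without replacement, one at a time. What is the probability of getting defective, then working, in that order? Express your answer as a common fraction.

Each draw changes the counts, so multiply the conditional probabilities along the sequence:
P = 2/9 × 7/8 = 14/72 = 7/36.

7/36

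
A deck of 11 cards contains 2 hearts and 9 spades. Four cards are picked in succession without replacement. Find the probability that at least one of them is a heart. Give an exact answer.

P(no hearts) = 9/11 × 8/10 × 7/9 × 6/8 = 3024/7920 = 21/55.
P(at least one) = 1 − 21/55 = 34/55.

34/55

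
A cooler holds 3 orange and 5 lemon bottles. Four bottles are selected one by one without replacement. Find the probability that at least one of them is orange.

P(no orange) = 5/8 × 4/7 × 3/6 × 2/5 = 120/1680 = 1/14.
P(at least one) = 1 − 1/14 = 13/14.

13/14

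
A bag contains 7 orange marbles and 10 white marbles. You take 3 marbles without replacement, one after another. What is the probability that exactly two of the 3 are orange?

21/68

One ordering (orange drawn first) has probability 7/17 × 6/16 × 10/15 = 420/4080 = 7/68.
There are C(3,2) = 3 such orderings, each equally likely, so P = 3 × 7/68 = 21/68.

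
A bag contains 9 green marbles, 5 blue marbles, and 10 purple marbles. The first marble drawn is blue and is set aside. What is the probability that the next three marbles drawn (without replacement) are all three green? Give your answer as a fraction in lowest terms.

12/253

After the first draw, 9 of the remaining 23 marbles are green.
P = 9/23 × 8/22 × 7/21 = 504/10626 = 12/253.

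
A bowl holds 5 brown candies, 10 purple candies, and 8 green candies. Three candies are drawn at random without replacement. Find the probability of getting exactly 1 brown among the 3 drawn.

One ordering (brown drawn first) has probability 5/23 × 18/22 × 17/21 = 1530/10626 = 255/1771.
There are C(3,1) = 3 such orderings, each equally likely, so P = 3 × 255/1771 = 765/1771.

765/1771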